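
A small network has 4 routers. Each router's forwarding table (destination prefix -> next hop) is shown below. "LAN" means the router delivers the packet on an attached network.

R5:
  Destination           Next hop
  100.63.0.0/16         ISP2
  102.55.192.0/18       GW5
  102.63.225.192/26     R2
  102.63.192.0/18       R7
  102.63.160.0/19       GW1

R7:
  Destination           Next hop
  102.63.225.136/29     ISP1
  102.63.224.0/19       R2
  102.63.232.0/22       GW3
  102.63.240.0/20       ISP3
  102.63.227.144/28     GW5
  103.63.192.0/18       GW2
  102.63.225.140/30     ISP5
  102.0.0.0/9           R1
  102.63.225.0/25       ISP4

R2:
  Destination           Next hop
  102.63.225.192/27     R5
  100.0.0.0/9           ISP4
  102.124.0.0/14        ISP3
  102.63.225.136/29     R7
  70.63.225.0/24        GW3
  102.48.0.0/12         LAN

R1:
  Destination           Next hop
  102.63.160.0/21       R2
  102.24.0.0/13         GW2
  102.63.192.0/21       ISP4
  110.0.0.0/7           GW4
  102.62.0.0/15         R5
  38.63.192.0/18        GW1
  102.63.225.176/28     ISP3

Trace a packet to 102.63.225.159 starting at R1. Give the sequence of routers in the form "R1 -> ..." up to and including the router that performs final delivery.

At R1: longest match for 102.63.225.159 is 102.62.0.0/15 -> R5
At R5: longest match for 102.63.225.159 is 102.63.192.0/18 -> R7
At R7: longest match for 102.63.225.159 is 102.63.224.0/19 -> R2
At R2: longest match for 102.63.225.159 is 102.48.0.0/12 -> LAN

R1 -> R5 -> R7 -> R2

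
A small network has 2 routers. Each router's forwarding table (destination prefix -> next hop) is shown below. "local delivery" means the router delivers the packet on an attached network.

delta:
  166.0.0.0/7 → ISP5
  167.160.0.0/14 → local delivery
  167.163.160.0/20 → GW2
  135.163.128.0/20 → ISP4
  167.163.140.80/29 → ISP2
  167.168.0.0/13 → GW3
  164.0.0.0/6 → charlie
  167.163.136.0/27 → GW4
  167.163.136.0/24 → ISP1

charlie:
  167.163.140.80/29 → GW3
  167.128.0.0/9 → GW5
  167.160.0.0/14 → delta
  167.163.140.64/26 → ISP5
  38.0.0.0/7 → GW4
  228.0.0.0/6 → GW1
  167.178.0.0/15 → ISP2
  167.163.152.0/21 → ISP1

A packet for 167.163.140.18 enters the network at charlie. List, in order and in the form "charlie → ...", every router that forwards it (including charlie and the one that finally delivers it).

At charlie: longest match for 167.163.140.18 is 167.160.0.0/14 -> delta
At delta: longest match for 167.163.140.18 is 167.160.0.0/14 -> local delivery

charlie → delta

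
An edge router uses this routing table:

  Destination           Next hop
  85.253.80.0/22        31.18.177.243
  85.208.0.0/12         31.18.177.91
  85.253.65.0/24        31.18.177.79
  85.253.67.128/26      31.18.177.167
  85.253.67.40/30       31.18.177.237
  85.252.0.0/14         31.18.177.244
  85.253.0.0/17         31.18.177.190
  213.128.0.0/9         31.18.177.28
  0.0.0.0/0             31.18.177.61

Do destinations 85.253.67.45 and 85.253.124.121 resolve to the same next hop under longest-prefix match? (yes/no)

yes

85.253.67.45: longest match 85.253.0.0/17 -> 31.18.177.190
85.253.124.121: longest match 85.253.0.0/17 -> 31.18.177.190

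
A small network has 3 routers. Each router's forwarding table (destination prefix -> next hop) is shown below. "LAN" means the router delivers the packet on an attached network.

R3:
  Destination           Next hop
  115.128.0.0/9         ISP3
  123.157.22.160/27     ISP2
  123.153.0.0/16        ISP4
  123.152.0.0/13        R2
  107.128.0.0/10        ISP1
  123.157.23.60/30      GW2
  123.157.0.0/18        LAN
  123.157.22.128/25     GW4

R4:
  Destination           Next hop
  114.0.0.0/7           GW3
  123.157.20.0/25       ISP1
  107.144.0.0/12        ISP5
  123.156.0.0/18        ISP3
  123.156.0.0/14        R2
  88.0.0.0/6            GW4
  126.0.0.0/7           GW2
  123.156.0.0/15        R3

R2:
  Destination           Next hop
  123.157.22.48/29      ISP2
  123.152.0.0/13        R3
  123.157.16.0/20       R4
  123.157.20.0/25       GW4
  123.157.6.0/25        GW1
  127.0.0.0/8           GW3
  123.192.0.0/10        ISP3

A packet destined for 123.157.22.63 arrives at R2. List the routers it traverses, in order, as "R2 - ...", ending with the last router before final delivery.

At R2: longest match for 123.157.22.63 is 123.157.16.0/20 -> R4
At R4: longest match for 123.157.22.63 is 123.156.0.0/15 -> R3
At R3: longest match for 123.157.22.63 is 123.157.0.0/18 -> LAN

R2 - R4 - R3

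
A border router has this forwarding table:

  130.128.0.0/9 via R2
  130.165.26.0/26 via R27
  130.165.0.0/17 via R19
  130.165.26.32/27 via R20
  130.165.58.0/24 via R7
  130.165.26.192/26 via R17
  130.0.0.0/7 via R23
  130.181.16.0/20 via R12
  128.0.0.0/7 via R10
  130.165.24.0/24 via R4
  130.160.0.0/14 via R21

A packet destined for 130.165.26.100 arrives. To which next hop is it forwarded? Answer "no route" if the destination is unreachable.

Routes whose prefix contains 130.165.26.100:
  130.0.0.0/7 (130.0.0.0 - 131.255.255.255) -> R23
  130.128.0.0/9 (130.128.0.0 - 130.255.255.255) -> R2
  130.165.0.0/17 (130.165.0.0 - 130.165.127.255) -> R19
More-specific entries that do NOT match:
  130.165.26.32/27 (130.165.26.32 - 130.165.26.63) does not contain 130.165.26.100
  130.165.26.0/26 (130.165.26.0 - 130.165.26.63) does not contain 130.165.26.100
  130.165.26.192/26 (130.165.26.192 - 130.165.26.255) does not contain 130.165.26.100
  130.165.58.0/24 (130.165.58.0 - 130.165.58.255) does not contain 130.165.26.100
  130.165.24.0/24 (130.165.24.0 - 130.165.24.255) does not contain 130.165.26.100
  130.181.16.0/20 (130.181.16.0 - 130.181.31.255) does not contain 130.165.26.100
Longest matching prefix is /17 -> next hop R19.

R19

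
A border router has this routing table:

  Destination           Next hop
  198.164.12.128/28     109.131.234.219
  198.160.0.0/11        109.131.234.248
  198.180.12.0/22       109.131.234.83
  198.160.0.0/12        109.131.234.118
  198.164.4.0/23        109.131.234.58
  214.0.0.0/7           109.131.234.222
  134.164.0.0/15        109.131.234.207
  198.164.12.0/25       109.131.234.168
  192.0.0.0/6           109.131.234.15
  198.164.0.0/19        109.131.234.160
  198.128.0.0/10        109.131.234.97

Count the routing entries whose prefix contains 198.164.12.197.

4

Prefixes containing 198.164.12.197:
  198.128.0.0/10 (198.128.0.0 - 198.191.255.255)
  198.160.0.0/11 (198.160.0.0 - 198.191.255.255)
  198.160.0.0/12 (198.160.0.0 - 198.175.255.255)
  198.164.0.0/19 (198.164.0.0 - 198.164.31.255)
Total matching entries: 4.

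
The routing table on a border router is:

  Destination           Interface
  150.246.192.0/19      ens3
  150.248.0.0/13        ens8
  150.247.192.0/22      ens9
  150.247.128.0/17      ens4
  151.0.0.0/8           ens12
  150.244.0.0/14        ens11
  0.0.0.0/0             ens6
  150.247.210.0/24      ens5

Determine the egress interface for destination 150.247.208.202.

ens4

Routes whose prefix contains 150.247.208.202:
  0.0.0.0/0 (default, matches everything) -> ens6
  150.244.0.0/14 (150.244.0.0 - 150.247.255.255) -> ens11
  150.247.128.0/17 (150.247.128.0 - 150.247.255.255) -> ens4
More-specific entries that do NOT match:
  150.247.210.0/24 (150.247.210.0 - 150.247.210.255) does not contain 150.247.208.202
  150.247.192.0/22 (150.247.192.0 - 150.247.195.255) does not contain 150.247.208.202
  150.246.192.0/19 (150.246.192.0 - 150.246.223.255) does not contain 150.247.208.202
Longest matching prefix is /17 -> interface ens4.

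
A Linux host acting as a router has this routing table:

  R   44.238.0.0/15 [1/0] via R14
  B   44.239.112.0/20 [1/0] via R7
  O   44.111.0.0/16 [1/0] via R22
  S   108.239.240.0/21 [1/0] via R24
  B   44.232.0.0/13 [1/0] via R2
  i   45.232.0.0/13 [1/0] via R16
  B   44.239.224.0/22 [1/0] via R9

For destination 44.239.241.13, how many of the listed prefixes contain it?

Prefixes containing 44.239.241.13:
  44.232.0.0/13 (44.232.0.0 - 44.239.255.255)
  44.238.0.0/15 (44.238.0.0 - 44.239.255.255)
Total matching entries: 2.

2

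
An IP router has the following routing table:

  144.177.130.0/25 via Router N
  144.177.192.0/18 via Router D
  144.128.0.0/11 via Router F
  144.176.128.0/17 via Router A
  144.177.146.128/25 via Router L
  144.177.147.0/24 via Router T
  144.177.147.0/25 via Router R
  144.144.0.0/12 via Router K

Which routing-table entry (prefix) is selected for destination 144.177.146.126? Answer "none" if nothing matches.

144.177.146.126 is outside every listed prefix and there is no default route.

none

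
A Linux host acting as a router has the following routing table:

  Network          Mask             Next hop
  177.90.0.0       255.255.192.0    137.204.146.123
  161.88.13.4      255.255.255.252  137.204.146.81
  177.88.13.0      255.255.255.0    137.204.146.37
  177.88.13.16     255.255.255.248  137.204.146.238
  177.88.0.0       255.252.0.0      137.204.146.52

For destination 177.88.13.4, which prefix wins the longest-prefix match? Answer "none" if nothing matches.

Entries matching 177.88.13.4:
  177.88.0.0/14 (177.88.0.0 - 177.91.255.255)
  177.88.13.0/24 (177.88.13.0 - 177.88.13.255)
Most specific is 177.88.13.0/24.

177.88.13.0/24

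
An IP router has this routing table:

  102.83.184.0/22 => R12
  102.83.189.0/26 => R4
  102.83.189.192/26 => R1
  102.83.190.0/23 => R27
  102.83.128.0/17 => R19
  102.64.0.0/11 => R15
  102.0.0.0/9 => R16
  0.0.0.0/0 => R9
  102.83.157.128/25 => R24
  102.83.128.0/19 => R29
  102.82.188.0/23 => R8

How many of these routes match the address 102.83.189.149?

Prefixes containing 102.83.189.149:
  0.0.0.0/0 (default, matches everything)
  102.0.0.0/9 (102.0.0.0 - 102.127.255.255)
  102.64.0.0/11 (102.64.0.0 - 102.95.255.255)
  102.83.128.0/17 (102.83.128.0 - 102.83.255.255)
Total matching entries: 4.

4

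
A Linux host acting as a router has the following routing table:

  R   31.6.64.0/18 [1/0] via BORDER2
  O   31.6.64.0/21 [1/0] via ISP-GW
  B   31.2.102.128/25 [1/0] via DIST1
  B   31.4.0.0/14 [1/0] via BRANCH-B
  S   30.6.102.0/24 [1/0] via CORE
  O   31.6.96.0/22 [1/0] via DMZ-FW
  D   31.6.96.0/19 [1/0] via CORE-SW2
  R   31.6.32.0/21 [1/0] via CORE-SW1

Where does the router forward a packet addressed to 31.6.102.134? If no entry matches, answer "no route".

Routes whose prefix contains 31.6.102.134:
  31.4.0.0/14 (31.4.0.0 - 31.7.255.255) -> BRANCH-B
  31.6.64.0/18 (31.6.64.0 - 31.6.127.255) -> BORDER2
  31.6.96.0/19 (31.6.96.0 - 31.6.127.255) -> CORE-SW2
More-specific entries that do NOT match:
  31.2.102.128/25 (31.2.102.128 - 31.2.102.255) does not contain 31.6.102.134
  30.6.102.0/24 (30.6.102.0 - 30.6.102.255) does not contain 31.6.102.134
  31.6.96.0/22 (31.6.96.0 - 31.6.99.255) does not contain 31.6.102.134
  31.6.64.0/21 (31.6.64.0 - 31.6.71.255) does not contain 31.6.102.134
  31.6.32.0/21 (31.6.32.0 - 31.6.39.255) does not contain 31.6.102.134
Longest matching prefix is /19 -> next hop CORE-SW2.

CORE-SW2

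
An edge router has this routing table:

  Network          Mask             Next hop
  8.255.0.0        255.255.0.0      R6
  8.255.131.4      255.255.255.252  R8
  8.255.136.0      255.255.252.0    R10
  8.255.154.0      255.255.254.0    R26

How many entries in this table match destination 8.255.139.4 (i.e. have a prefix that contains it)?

2

Prefixes containing 8.255.139.4:
  8.255.0.0/16 (8.255.0.0 - 8.255.255.255)
  8.255.136.0/22 (8.255.136.0 - 8.255.139.255)
Total matching entries: 2.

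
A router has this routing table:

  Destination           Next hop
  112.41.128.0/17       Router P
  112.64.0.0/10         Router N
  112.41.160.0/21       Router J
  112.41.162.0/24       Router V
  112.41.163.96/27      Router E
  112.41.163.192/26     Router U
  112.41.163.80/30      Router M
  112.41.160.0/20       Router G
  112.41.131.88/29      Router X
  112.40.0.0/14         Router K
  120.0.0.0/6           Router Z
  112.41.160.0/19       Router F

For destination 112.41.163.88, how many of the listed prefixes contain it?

Prefixes containing 112.41.163.88:
  112.40.0.0/14 (112.40.0.0 - 112.43.255.255)
  112.41.128.0/17 (112.41.128.0 - 112.41.255.255)
  112.41.160.0/19 (112.41.160.0 - 112.41.191.255)
  112.41.160.0/20 (112.41.160.0 - 112.41.175.255)
  112.41.160.0/21 (112.41.160.0 - 112.41.167.255)
Total matching entries: 5.

5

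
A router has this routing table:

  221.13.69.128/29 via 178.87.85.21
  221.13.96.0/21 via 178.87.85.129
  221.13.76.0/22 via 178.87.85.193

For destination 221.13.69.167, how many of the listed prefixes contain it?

0

No listed prefix contains 221.13.69.167.
Total matching entries: 0.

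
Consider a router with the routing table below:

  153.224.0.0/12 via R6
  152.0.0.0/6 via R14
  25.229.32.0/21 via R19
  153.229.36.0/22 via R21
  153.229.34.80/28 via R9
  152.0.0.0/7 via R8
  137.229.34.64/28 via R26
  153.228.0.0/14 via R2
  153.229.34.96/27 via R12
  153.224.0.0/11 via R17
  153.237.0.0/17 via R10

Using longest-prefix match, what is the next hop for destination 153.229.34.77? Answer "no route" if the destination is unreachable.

R2

Routes whose prefix contains 153.229.34.77:
  152.0.0.0/6 (152.0.0.0 - 155.255.255.255) -> R14
  152.0.0.0/7 (152.0.0.0 - 153.255.255.255) -> R8
  153.224.0.0/11 (153.224.0.0 - 153.255.255.255) -> R17
  153.224.0.0/12 (153.224.0.0 - 153.239.255.255) -> R6
  153.228.0.0/14 (153.228.0.0 - 153.231.255.255) -> R2
More-specific entries that do NOT match:
  153.229.34.80/28 (153.229.34.80 - 153.229.34.95) does not contain 153.229.34.77
  137.229.34.64/28 (137.229.34.64 - 137.229.34.79) does not contain 153.229.34.77
  153.229.34.96/27 (153.229.34.96 - 153.229.34.127) does not contain 153.229.34.77
  153.229.36.0/22 (153.229.36.0 - 153.229.39.255) does not contain 153.229.34.77
  25.229.32.0/21 (25.229.32.0 - 25.229.39.255) does not contain 153.229.34.77
  153.237.0.0/17 (153.237.0.0 - 153.237.127.255) does not contain 153.229.34.77
Longest matching prefix is /14 -> next hop R2.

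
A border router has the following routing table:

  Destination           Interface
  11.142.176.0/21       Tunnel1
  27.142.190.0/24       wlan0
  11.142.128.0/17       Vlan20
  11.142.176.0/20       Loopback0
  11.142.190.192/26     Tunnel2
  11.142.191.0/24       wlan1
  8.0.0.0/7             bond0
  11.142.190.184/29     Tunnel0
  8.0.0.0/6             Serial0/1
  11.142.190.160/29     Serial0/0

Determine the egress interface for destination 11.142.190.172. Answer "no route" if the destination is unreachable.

Loopback0

Routes whose prefix contains 11.142.190.172:
  8.0.0.0/6 (8.0.0.0 - 11.255.255.255) -> Serial0/1
  11.142.128.0/17 (11.142.128.0 - 11.142.255.255) -> Vlan20
  11.142.176.0/20 (11.142.176.0 - 11.142.191.255) -> Loopback0
More-specific entries that do NOT match:
  11.142.190.184/29 (11.142.190.184 - 11.142.190.191) does not contain 11.142.190.172
  11.142.190.160/29 (11.142.190.160 - 11.142.190.167) does not contain 11.142.190.172
  11.142.190.192/26 (11.142.190.192 - 11.142.190.255) does not contain 11.142.190.172
  27.142.190.0/24 (27.142.190.0 - 27.142.190.255) does not contain 11.142.190.172
  11.142.191.0/24 (11.142.191.0 - 11.142.191.255) does not contain 11.142.190.172
  11.142.176.0/21 (11.142.176.0 - 11.142.183.255) does not contain 11.142.190.172
Longest matching prefix is /20 -> interface Loopback0.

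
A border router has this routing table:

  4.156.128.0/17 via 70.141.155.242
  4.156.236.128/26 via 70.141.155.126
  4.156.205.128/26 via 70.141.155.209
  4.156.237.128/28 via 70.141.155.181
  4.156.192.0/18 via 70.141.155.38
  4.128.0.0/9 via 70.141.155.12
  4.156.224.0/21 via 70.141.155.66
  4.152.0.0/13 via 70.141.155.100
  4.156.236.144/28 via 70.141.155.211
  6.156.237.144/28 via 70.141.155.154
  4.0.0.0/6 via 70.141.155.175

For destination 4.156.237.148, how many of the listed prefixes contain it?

5

Prefixes containing 4.156.237.148:
  4.0.0.0/6 (4.0.0.0 - 7.255.255.255)
  4.128.0.0/9 (4.128.0.0 - 4.255.255.255)
  4.152.0.0/13 (4.152.0.0 - 4.159.255.255)
  4.156.128.0/17 (4.156.128.0 - 4.156.255.255)
  4.156.192.0/18 (4.156.192.0 - 4.156.255.255)
Total matching entries: 5.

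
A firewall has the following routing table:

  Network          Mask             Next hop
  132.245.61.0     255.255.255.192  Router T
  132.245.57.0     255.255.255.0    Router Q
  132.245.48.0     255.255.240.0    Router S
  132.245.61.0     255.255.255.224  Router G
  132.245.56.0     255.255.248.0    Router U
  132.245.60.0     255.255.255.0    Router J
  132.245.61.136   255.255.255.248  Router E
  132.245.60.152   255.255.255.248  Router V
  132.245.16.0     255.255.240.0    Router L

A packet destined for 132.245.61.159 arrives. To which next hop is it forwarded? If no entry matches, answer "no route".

Routes whose prefix contains 132.245.61.159:
  132.245.48.0/20 (132.245.48.0 - 132.245.63.255) -> Router S
  132.245.56.0/21 (132.245.56.0 - 132.245.63.255) -> Router U
More-specific entries that do NOT match:
  132.245.61.136/29 (132.245.61.136 - 132.245.61.143) does not contain 132.245.61.159
  132.245.60.152/29 (132.245.60.152 - 132.245.60.159) does not contain 132.245.61.159
  132.245.61.0/27 (132.245.61.0 - 132.245.61.31) does not contain 132.245.61.159
  132.245.61.0/26 (132.245.61.0 - 132.245.61.63) does not contain 132.245.61.159
  132.245.57.0/24 (132.245.57.0 - 132.245.57.255) does not contain 132.245.61.159
  132.245.60.0/24 (132.245.60.0 - 132.245.60.255) does not contain 132.245.61.159
Longest matching prefix is /21 -> next hop Router U.

Router U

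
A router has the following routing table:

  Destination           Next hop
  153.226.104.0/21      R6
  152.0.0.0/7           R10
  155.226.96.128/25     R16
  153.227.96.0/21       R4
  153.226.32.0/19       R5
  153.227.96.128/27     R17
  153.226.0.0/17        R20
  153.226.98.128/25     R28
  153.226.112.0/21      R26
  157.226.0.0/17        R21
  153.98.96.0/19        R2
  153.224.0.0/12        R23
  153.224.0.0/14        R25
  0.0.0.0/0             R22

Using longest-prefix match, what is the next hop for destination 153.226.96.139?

Routes whose prefix contains 153.226.96.139:
  0.0.0.0/0 (default, matches everything) -> R22
  152.0.0.0/7 (152.0.0.0 - 153.255.255.255) -> R10
  153.224.0.0/12 (153.224.0.0 - 153.239.255.255) -> R23
  153.224.0.0/14 (153.224.0.0 - 153.227.255.255) -> R25
  153.226.0.0/17 (153.226.0.0 - 153.226.127.255) -> R20
More-specific entries that do NOT match:
  153.227.96.128/27 (153.227.96.128 - 153.227.96.159) does not contain 153.226.96.139
  155.226.96.128/25 (155.226.96.128 - 155.226.96.255) does not contain 153.226.96.139
  153.226.98.128/25 (153.226.98.128 - 153.226.98.255) does not contain 153.226.96.139
  153.226.104.0/21 (153.226.104.0 - 153.226.111.255) does not contain 153.226.96.139
  153.227.96.0/21 (153.227.96.0 - 153.227.103.255) does not contain 153.226.96.139
  153.226.112.0/21 (153.226.112.0 - 153.226.119.255) does not contain 153.226.96.139
  153.226.32.0/19 (153.226.32.0 - 153.226.63.255) does not contain 153.226.96.139
  153.98.96.0/19 (153.98.96.0 - 153.98.127.255) does not contain 153.226.96.139
Longest matching prefix is /17 -> next hop R20.

R20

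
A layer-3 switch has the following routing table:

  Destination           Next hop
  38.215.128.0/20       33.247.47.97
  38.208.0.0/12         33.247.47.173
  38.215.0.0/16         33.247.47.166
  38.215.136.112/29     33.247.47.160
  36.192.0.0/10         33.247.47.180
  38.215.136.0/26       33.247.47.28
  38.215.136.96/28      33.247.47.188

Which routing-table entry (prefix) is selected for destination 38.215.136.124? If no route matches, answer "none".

Entries matching 38.215.136.124:
  38.208.0.0/12 (38.208.0.0 - 38.223.255.255)
  38.215.0.0/16 (38.215.0.0 - 38.215.255.255)
  38.215.128.0/20 (38.215.128.0 - 38.215.143.255)
Most specific is 38.215.128.0/20.

38.215.128.0/20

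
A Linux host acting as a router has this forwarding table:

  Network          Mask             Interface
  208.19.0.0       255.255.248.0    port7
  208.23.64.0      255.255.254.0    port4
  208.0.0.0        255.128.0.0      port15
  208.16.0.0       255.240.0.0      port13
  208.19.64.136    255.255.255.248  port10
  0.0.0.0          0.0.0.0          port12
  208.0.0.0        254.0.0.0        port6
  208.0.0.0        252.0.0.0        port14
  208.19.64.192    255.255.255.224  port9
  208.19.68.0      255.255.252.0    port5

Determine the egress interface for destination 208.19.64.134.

Routes whose prefix contains 208.19.64.134:
  0.0.0.0/0 (default, matches everything) -> port12
  208.0.0.0/6 (208.0.0.0 - 211.255.255.255) -> port14
  208.0.0.0/7 (208.0.0.0 - 209.255.255.255) -> port6
  208.0.0.0/9 (208.0.0.0 - 208.127.255.255) -> port15
  208.16.0.0/12 (208.16.0.0 - 208.31.255.255) -> port13
More-specific entries that do NOT match:
  208.19.64.136/29 (208.19.64.136 - 208.19.64.143) does not contain 208.19.64.134
  208.19.64.192/27 (208.19.64.192 - 208.19.64.223) does not contain 208.19.64.134
  208.23.64.0/23 (208.23.64.0 - 208.23.65.255) does not contain 208.19.64.134
  208.19.68.0/22 (208.19.68.0 - 208.19.71.255) does not contain 208.19.64.134
  208.19.0.0/21 (208.19.0.0 - 208.19.7.255) does not contain 208.19.64.134
Longest matching prefix is /12 -> interface port13.

port13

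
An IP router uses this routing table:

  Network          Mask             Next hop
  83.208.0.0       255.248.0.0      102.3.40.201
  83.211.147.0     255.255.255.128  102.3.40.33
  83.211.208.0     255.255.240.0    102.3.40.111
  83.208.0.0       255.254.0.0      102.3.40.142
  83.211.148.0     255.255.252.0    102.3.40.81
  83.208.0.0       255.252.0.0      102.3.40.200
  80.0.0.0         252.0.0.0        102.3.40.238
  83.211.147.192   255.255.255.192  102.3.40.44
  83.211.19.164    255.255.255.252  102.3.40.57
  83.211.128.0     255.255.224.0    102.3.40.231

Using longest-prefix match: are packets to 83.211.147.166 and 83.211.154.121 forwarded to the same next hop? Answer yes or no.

83.211.147.166: longest match 83.211.128.0/19 -> 102.3.40.231
83.211.154.121: longest match 83.211.128.0/19 -> 102.3.40.231

yes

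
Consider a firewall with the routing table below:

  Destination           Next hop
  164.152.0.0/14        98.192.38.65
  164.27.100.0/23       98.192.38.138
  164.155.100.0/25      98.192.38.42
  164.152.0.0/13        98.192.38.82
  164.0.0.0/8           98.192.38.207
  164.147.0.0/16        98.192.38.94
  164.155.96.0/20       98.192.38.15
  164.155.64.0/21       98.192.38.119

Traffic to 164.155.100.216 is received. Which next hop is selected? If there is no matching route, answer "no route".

98.192.38.15

Routes whose prefix contains 164.155.100.216:
  164.0.0.0/8 (164.0.0.0 - 164.255.255.255) -> 98.192.38.207
  164.152.0.0/13 (164.152.0.0 - 164.159.255.255) -> 98.192.38.82
  164.152.0.0/14 (164.152.0.0 - 164.155.255.255) -> 98.192.38.65
  164.155.96.0/20 (164.155.96.0 - 164.155.111.255) -> 98.192.38.15
More-specific entries that do NOT match:
  164.155.100.0/25 (164.155.100.0 - 164.155.100.127) does not contain 164.155.100.216
  164.27.100.0/23 (164.27.100.0 - 164.27.101.255) does not contain 164.155.100.216
  164.155.64.0/21 (164.155.64.0 - 164.155.71.255) does not contain 164.155.100.216
Longest matching prefix is /20 -> next hop 98.192.38.15.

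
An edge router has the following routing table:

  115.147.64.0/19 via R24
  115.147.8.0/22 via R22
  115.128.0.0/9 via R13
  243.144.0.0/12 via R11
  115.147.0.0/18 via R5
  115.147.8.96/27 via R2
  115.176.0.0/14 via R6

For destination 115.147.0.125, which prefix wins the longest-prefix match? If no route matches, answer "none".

Entries matching 115.147.0.125:
  115.128.0.0/9 (115.128.0.0 - 115.255.255.255)
  115.147.0.0/18 (115.147.0.0 - 115.147.63.255)
Most specific is 115.147.0.0/18.

115.147.0.0/18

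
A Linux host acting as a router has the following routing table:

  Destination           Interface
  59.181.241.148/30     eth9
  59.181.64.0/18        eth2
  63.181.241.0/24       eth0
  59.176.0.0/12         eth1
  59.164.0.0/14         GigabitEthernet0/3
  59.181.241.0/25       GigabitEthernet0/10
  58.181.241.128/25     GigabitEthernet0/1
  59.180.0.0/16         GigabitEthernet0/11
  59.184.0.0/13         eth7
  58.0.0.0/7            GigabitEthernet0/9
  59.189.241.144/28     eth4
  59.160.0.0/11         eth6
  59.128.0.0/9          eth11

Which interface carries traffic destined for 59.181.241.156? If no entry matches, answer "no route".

Routes whose prefix contains 59.181.241.156:
  58.0.0.0/7 (58.0.0.0 - 59.255.255.255) -> GigabitEthernet0/9
  59.128.0.0/9 (59.128.0.0 - 59.255.255.255) -> eth11
  59.160.0.0/11 (59.160.0.0 - 59.191.255.255) -> eth6
  59.176.0.0/12 (59.176.0.0 - 59.191.255.255) -> eth1
More-specific entries that do NOT match:
  59.181.241.148/30 (59.181.241.148 - 59.181.241.151) does not contain 59.181.241.156
  59.189.241.144/28 (59.189.241.144 - 59.189.241.159) does not contain 59.181.241.156
  59.181.241.0/25 (59.181.241.0 - 59.181.241.127) does not contain 59.181.241.156
  58.181.241.128/25 (58.181.241.128 - 58.181.241.255) does not contain 59.181.241.156
  63.181.241.0/24 (63.181.241.0 - 63.181.241.255) does not contain 59.181.241.156
  59.181.64.0/18 (59.181.64.0 - 59.181.127.255) does not contain 59.181.241.156
  59.180.0.0/16 (59.180.0.0 - 59.180.255.255) does not contain 59.181.241.156
  59.164.0.0/14 (59.164.0.0 - 59.167.255.255) does not contain 59.181.241.156
  59.184.0.0/13 (59.184.0.0 - 59.191.255.255) does not contain 59.181.241.156
Longest matching prefix is /12 -> interface eth1.

eth1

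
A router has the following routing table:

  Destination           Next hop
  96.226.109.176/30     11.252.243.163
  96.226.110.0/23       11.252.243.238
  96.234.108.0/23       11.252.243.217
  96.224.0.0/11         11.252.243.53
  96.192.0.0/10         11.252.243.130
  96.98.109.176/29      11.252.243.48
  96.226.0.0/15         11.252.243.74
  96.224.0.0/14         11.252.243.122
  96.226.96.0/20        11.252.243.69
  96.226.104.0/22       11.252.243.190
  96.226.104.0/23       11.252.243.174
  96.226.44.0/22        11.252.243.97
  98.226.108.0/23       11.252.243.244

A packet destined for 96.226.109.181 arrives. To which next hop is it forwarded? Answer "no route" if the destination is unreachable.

Routes whose prefix contains 96.226.109.181:
  96.192.0.0/10 (96.192.0.0 - 96.255.255.255) -> 11.252.243.130
  96.224.0.0/11 (96.224.0.0 - 96.255.255.255) -> 11.252.243.53
  96.224.0.0/14 (96.224.0.0 - 96.227.255.255) -> 11.252.243.122
  96.226.0.0/15 (96.226.0.0 - 96.227.255.255) -> 11.252.243.74
  96.226.96.0/20 (96.226.96.0 - 96.226.111.255) -> 11.252.243.69
More-specific entries that do NOT match:
  96.226.109.176/30 (96.226.109.176 - 96.226.109.179) does not contain 96.226.109.181
  96.98.109.176/29 (96.98.109.176 - 96.98.109.183) does not contain 96.226.109.181
  96.226.110.0/23 (96.226.110.0 - 96.226.111.255) does not contain 96.226.109.181
  96.234.108.0/23 (96.234.108.0 - 96.234.109.255) does not contain 96.226.109.181
  96.226.104.0/23 (96.226.104.0 - 96.226.105.255) does not contain 96.226.109.181
  98.226.108.0/23 (98.226.108.0 - 98.226.109.255) does not contain 96.226.109.181
  96.226.104.0/22 (96.226.104.0 - 96.226.107.255) does not contain 96.226.109.181
  96.226.44.0/22 (96.226.44.0 - 96.226.47.255) does not contain 96.226.109.181
Longest matching prefix is /20 -> next hop 11.252.243.69.

11.252.243.69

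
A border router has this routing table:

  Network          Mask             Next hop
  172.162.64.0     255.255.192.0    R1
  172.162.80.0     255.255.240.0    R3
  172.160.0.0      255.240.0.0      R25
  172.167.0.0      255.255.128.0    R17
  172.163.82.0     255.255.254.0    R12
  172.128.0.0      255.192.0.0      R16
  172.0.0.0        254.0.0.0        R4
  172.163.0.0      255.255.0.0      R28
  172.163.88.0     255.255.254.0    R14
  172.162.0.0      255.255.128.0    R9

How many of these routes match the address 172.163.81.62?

4

Prefixes containing 172.163.81.62:
  172.0.0.0/7 (172.0.0.0 - 173.255.255.255)
  172.128.0.0/10 (172.128.0.0 - 172.191.255.255)
  172.160.0.0/12 (172.160.0.0 - 172.175.255.255)
  172.163.0.0/16 (172.163.0.0 - 172.163.255.255)
Total matching entries: 4.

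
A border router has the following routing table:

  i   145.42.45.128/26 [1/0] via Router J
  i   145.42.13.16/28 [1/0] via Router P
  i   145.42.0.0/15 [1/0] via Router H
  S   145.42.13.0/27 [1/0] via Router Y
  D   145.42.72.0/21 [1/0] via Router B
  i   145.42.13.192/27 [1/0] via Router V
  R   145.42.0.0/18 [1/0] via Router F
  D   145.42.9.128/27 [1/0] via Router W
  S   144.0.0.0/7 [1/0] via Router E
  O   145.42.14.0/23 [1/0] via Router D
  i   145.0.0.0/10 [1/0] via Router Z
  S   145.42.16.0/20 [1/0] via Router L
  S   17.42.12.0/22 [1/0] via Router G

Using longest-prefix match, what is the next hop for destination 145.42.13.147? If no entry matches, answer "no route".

Routes whose prefix contains 145.42.13.147:
  144.0.0.0/7 (144.0.0.0 - 145.255.255.255) -> Router E
  145.0.0.0/10 (145.0.0.0 - 145.63.255.255) -> Router Z
  145.42.0.0/15 (145.42.0.0 - 145.43.255.255) -> Router H
  145.42.0.0/18 (145.42.0.0 - 145.42.63.255) -> Router F
More-specific entries that do NOT match:
  145.42.13.16/28 (145.42.13.16 - 145.42.13.31) does not contain 145.42.13.147
  145.42.13.0/27 (145.42.13.0 - 145.42.13.31) does not contain 145.42.13.147
  145.42.13.192/27 (145.42.13.192 - 145.42.13.223) does not contain 145.42.13.147
  145.42.9.128/27 (145.42.9.128 - 145.42.9.159) does not contain 145.42.13.147
  145.42.45.128/26 (145.42.45.128 - 145.42.45.191) does not contain 145.42.13.147
  145.42.14.0/23 (145.42.14.0 - 145.42.15.255) does not contain 145.42.13.147
  17.42.12.0/22 (17.42.12.0 - 17.42.15.255) does not contain 145.42.13.147
  145.42.72.0/21 (145.42.72.0 - 145.42.79.255) does not contain 145.42.13.147
  145.42.16.0/20 (145.42.16.0 - 145.42.31.255) does not contain 145.42.13.147
Longest matching prefix is /18 -> next hop Router F.

Router F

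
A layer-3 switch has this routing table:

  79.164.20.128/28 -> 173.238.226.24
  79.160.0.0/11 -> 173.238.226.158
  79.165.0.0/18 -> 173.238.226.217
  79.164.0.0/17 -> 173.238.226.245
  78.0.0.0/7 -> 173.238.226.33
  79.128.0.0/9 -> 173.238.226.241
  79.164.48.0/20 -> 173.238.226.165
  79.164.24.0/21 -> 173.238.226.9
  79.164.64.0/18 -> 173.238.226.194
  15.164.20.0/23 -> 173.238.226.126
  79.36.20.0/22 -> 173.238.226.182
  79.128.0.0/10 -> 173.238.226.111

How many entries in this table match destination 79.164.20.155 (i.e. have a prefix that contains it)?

Prefixes containing 79.164.20.155:
  78.0.0.0/7 (78.0.0.0 - 79.255.255.255)
  79.128.0.0/9 (79.128.0.0 - 79.255.255.255)
  79.128.0.0/10 (79.128.0.0 - 79.191.255.255)
  79.160.0.0/11 (79.160.0.0 - 79.191.255.255)
  79.164.0.0/17 (79.164.0.0 - 79.164.127.255)
Total matching entries: 5.

5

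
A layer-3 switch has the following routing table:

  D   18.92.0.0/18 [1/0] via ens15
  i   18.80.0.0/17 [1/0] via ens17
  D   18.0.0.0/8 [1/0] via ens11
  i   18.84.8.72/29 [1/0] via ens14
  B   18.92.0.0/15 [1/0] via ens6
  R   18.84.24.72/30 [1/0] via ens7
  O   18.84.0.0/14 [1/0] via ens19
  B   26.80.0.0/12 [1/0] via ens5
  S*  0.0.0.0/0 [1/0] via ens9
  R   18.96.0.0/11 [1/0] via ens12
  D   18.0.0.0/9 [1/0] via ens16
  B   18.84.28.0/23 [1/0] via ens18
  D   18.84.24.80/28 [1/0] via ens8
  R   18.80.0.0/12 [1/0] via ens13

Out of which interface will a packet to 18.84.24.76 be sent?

ens19

Routes whose prefix contains 18.84.24.76:
  0.0.0.0/0 (default, matches everything) -> ens9
  18.0.0.0/8 (18.0.0.0 - 18.255.255.255) -> ens11
  18.0.0.0/9 (18.0.0.0 - 18.127.255.255) -> ens16
  18.80.0.0/12 (18.80.0.0 - 18.95.255.255) -> ens13
  18.84.0.0/14 (18.84.0.0 - 18.87.255.255) -> ens19
More-specific entries that do NOT match:
  18.84.24.72/30 (18.84.24.72 - 18.84.24.75) does not contain 18.84.24.76
  18.84.8.72/29 (18.84.8.72 - 18.84.8.79) does not contain 18.84.24.76
  18.84.24.80/28 (18.84.24.80 - 18.84.24.95) does not contain 18.84.24.76
  18.84.28.0/23 (18.84.28.0 - 18.84.29.255) does not contain 18.84.24.76
  18.92.0.0/18 (18.92.0.0 - 18.92.63.255) does not contain 18.84.24.76
  18.80.0.0/17 (18.80.0.0 - 18.80.127.255) does not contain 18.84.24.76
  18.92.0.0/15 (18.92.0.0 - 18.93.255.255) does not contain 18.84.24.76
Longest matching prefix is /14 -> interface ens19.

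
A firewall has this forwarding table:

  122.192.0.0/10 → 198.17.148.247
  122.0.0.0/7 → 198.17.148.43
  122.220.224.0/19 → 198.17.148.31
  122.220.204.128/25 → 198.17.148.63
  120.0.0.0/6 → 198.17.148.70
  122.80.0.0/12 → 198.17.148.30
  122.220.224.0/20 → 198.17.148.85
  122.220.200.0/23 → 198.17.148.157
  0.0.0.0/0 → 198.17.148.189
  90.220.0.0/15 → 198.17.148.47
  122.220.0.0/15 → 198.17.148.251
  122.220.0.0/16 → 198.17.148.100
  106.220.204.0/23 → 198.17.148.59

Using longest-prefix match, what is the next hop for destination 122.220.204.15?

Routes whose prefix contains 122.220.204.15:
  0.0.0.0/0 (default, matches everything) -> 198.17.148.189
  120.0.0.0/6 (120.0.0.0 - 123.255.255.255) -> 198.17.148.70
  122.0.0.0/7 (122.0.0.0 - 123.255.255.255) -> 198.17.148.43
  122.192.0.0/10 (122.192.0.0 - 122.255.255.255) -> 198.17.148.247
  122.220.0.0/15 (122.220.0.0 - 122.221.255.255) -> 198.17.148.251
  122.220.0.0/16 (122.220.0.0 - 122.220.255.255) -> 198.17.148.100
More-specific entries that do NOT match:
  122.220.204.128/25 (122.220.204.128 - 122.220.204.255) does not contain 122.220.204.15
  122.220.200.0/23 (122.220.200.0 - 122.220.201.255) does not contain 122.220.204.15
  106.220.204.0/23 (106.220.204.0 - 106.220.205.255) does not contain 122.220.204.15
  122.220.224.0/20 (122.220.224.0 - 122.220.239.255) does not contain 122.220.204.15
  122.220.224.0/19 (122.220.224.0 - 122.220.255.255) does not contain 122.220.204.15
Longest matching prefix is /16 -> next hop 198.17.148.100.

198.17.148.100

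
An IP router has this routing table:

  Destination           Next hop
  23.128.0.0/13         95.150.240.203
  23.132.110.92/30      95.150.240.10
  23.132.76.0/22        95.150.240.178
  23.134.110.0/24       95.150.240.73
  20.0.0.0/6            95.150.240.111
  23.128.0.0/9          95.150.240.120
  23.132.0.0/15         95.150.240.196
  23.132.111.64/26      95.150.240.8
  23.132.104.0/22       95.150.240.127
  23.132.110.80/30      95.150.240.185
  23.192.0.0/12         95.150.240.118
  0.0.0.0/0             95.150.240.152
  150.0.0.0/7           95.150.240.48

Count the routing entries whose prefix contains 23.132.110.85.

Prefixes containing 23.132.110.85:
  0.0.0.0/0 (default, matches everything)
  20.0.0.0/6 (20.0.0.0 - 23.255.255.255)
  23.128.0.0/9 (23.128.0.0 - 23.255.255.255)
  23.128.0.0/13 (23.128.0.0 - 23.135.255.255)
  23.132.0.0/15 (23.132.0.0 - 23.133.255.255)
Total matching entries: 5.

5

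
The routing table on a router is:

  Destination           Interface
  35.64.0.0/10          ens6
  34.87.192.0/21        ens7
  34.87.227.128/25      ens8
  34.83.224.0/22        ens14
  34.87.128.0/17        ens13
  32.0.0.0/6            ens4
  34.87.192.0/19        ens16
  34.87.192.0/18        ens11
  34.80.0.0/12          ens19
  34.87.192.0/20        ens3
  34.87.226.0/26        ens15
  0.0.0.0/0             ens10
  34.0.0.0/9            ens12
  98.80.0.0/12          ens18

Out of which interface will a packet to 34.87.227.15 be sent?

ens11

Routes whose prefix contains 34.87.227.15:
  0.0.0.0/0 (default, matches everything) -> ens10
  32.0.0.0/6 (32.0.0.0 - 35.255.255.255) -> ens4
  34.0.0.0/9 (34.0.0.0 - 34.127.255.255) -> ens12
  34.80.0.0/12 (34.80.0.0 - 34.95.255.255) -> ens19
  34.87.128.0/17 (34.87.128.0 - 34.87.255.255) -> ens13
  34.87.192.0/18 (34.87.192.0 - 34.87.255.255) -> ens11
More-specific entries that do NOT match:
  34.87.226.0/26 (34.87.226.0 - 34.87.226.63) does not contain 34.87.227.15
  34.87.227.128/25 (34.87.227.128 - 34.87.227.255) does not contain 34.87.227.15
  34.83.224.0/22 (34.83.224.0 - 34.83.227.255) does not contain 34.87.227.15
  34.87.192.0/21 (34.87.192.0 - 34.87.199.255) does not contain 34.87.227.15
  34.87.192.0/20 (34.87.192.0 - 34.87.207.255) does not contain 34.87.227.15
  34.87.192.0/19 (34.87.192.0 - 34.87.223.255) does not contain 34.87.227.15
Longest matching prefix is /18 -> interface ens11.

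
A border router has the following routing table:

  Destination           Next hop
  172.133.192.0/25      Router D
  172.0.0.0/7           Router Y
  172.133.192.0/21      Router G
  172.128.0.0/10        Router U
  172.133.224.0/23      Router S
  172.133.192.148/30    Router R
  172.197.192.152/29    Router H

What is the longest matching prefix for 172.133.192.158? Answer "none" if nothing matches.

Entries matching 172.133.192.158:
  172.0.0.0/7 (172.0.0.0 - 173.255.255.255)
  172.128.0.0/10 (172.128.0.0 - 172.191.255.255)
  172.133.192.0/21 (172.133.192.0 - 172.133.199.255)
Most specific is 172.133.192.0/21.

172.133.192.0/21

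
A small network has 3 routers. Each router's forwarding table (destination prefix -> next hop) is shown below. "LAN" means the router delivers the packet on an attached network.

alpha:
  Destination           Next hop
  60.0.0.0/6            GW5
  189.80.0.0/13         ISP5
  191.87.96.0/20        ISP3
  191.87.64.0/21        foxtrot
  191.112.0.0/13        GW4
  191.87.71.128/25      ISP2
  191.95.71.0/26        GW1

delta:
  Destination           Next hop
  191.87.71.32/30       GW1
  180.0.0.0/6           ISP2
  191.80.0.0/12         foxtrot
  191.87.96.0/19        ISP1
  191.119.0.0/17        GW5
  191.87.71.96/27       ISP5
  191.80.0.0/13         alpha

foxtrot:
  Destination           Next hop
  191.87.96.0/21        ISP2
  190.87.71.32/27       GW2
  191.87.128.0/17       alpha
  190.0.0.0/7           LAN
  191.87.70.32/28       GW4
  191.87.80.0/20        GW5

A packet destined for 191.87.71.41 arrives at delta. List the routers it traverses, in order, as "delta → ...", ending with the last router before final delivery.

delta → alpha → foxtrot

At delta: longest match for 191.87.71.41 is 191.80.0.0/13 -> alpha
At alpha: longest match for 191.87.71.41 is 191.87.64.0/21 -> foxtrot
At foxtrot: longest match for 191.87.71.41 is 190.0.0.0/7 -> LAN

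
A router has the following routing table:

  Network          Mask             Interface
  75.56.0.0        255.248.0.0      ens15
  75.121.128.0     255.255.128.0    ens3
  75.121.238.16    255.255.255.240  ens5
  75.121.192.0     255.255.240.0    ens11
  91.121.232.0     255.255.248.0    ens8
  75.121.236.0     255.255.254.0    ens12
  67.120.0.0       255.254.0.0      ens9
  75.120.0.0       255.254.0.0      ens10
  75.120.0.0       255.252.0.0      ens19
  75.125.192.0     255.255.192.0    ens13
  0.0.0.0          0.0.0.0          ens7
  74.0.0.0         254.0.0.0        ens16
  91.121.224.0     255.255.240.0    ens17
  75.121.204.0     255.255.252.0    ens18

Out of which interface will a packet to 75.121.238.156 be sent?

Routes whose prefix contains 75.121.238.156:
  0.0.0.0/0 (default, matches everything) -> ens7
  74.0.0.0/7 (74.0.0.0 - 75.255.255.255) -> ens16
  75.120.0.0/14 (75.120.0.0 - 75.123.255.255) -> ens19
  75.120.0.0/15 (75.120.0.0 - 75.121.255.255) -> ens10
  75.121.128.0/17 (75.121.128.0 - 75.121.255.255) -> ens3
More-specific entries that do NOT match:
  75.121.238.16/28 (75.121.238.16 - 75.121.238.31) does not contain 75.121.238.156
  75.121.236.0/23 (75.121.236.0 - 75.121.237.255) does not contain 75.121.238.156
  75.121.204.0/22 (75.121.204.0 - 75.121.207.255) does not contain 75.121.238.156
  91.121.232.0/21 (91.121.232.0 - 91.121.239.255) does not contain 75.121.238.156
  75.121.192.0/20 (75.121.192.0 - 75.121.207.255) does not contain 75.121.238.156
  91.121.224.0/20 (91.121.224.0 - 91.121.239.255) does not contain 75.121.238.156
  75.125.192.0/18 (75.125.192.0 - 75.125.255.255) does not contain 75.121.238.156
Longest matching prefix is /17 -> interface ens3.

ens3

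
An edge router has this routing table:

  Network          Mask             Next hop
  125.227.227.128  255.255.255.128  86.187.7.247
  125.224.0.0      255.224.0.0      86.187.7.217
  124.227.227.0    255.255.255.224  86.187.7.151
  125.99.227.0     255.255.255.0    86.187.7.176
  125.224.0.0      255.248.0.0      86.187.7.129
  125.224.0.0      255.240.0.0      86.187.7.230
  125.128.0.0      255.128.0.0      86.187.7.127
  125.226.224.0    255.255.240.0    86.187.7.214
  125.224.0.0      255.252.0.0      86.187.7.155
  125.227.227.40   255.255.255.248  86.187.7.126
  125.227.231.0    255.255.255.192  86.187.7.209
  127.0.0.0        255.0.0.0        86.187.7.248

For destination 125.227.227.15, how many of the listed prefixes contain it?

Prefixes containing 125.227.227.15:
  125.128.0.0/9 (125.128.0.0 - 125.255.255.255)
  125.224.0.0/11 (125.224.0.0 - 125.255.255.255)
  125.224.0.0/12 (125.224.0.0 - 125.239.255.255)
  125.224.0.0/13 (125.224.0.0 - 125.231.255.255)
  125.224.0.0/14 (125.224.0.0 - 125.227.255.255)
Total matching entries: 5.

5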